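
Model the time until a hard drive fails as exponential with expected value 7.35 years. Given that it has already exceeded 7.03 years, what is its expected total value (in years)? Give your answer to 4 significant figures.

14.38

The rate is λ = 1/7.35 = 0.136054 per year.
By memorylessness, E[X | X > 7.03] = 7.03 + 1/λ = 7.03 + 7.35 = 14.38 years.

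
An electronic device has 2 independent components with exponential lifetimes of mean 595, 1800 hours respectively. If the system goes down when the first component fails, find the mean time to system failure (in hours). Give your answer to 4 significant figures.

447.2

The first failure time is exponential with rate Σλ_i = 1/595 + 1/1800 = 0.00223623 per hour.
E[min] = 1/Σλ = 1/0.00223623 = 447.182 hours.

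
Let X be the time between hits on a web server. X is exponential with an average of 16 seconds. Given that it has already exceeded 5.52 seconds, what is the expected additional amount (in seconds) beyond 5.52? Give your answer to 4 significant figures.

16.00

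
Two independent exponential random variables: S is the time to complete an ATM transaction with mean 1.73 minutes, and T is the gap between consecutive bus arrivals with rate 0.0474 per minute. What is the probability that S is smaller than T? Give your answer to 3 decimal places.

λ_1 = 1/1.73 = 0.578035, λ_2 = 0.0474.
For independent exponentials, P(S < T) = λ_1/(λ_1+λ_2) = 0.578035/0.625435 ≈ 0.924.

0.924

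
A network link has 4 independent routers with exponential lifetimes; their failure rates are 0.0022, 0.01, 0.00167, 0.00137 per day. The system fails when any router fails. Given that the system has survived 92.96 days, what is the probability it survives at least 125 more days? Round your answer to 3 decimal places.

Time to first failure ~ Exp(Σλ) with Σλ = 0.01524.
By memorylessness, P(T > 92.96+125 | T > 92.96) = P(T > 125) = e^(−0.01524·125) ≈ 0.149.

0.149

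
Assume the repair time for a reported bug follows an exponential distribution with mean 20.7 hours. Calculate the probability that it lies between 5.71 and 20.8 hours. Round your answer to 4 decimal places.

The rate is λ = 1/20.7 = 0.0483092 per hour.
P(5.71 < X < 20.8) = e^(−λ·5.71) − e^(−λ·20.8) = 0.75893 − 0.36611 ≈ 0.3928.

0.3928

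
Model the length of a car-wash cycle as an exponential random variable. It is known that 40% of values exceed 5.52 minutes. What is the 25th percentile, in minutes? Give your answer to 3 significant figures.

1.73

e^(−λ·5.52) = 0.40 ⇒ λ = −ln(0.40)/5.52 = 0.165995.
25th percentile: 1 − e^(−λt) = 0.25, t = −ln(0.75)/λ = 1.73308 minutes.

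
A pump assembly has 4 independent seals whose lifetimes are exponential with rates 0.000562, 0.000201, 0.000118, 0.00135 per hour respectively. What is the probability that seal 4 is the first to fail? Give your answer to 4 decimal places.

The time to first failure is exponential with rate Σλ = 0.000562 + 0.000201 + 0.000118 + 0.00135 = 0.002231.
P(seal 4 first) = λ_4/Σλ = 0.00135/0.002231 ≈ 0.6051.

0.6051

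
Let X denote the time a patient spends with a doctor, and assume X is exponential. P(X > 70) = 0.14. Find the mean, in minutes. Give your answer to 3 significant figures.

35.6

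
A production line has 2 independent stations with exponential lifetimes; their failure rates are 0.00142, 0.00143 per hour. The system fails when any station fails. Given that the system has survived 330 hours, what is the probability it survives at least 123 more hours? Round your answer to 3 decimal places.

0.704

Time to first failure ~ Exp(Σλ) with Σλ = 0.00285.
By memorylessness, P(T > 330+123 | T > 330) = P(T > 123) = e^(−0.00285·123) ≈ 0.704.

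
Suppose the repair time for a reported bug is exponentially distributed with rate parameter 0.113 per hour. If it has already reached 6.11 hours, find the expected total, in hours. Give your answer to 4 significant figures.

By memorylessness, E[X | X > 6.11] = 6.11 + 1/λ = 6.11 + 8.84956 = 14.9596 hours.

14.96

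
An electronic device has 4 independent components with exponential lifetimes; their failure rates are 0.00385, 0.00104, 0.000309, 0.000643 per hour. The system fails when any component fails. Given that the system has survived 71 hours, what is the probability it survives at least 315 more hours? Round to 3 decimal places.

0.159

Time to first failure ~ Exp(Σλ) with Σλ = 0.005842.
By memorylessness, P(T > 71+315 | T > 71) = P(T > 315) = e^(−0.005842·315) ≈ 0.159.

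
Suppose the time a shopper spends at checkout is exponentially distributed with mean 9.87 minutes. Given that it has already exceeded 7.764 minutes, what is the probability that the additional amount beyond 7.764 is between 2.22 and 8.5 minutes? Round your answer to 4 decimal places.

0.3759

The rate is λ = 1/9.87 = 0.101317 per minute.
Memoryless: the residual past 7.764 is again Exp(λ).
P(2.22 < residual < 8.5) = e^(−λ·2.22) − e^(−λ·8.5) = 0.79858 − 0.42266 ≈ 0.3759.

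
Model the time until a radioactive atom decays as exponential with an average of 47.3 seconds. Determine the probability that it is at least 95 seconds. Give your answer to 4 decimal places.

0.1342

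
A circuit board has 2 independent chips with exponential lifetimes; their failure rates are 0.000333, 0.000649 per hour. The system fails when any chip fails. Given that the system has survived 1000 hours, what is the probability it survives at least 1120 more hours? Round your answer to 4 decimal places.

0.3329

Time to first failure ~ Exp(Σλ) with Σλ = 0.000982.
By memorylessness, P(T > 1000+1120 | T > 1000) = P(T > 1120) = e^(−0.000982·1120) ≈ 0.3329.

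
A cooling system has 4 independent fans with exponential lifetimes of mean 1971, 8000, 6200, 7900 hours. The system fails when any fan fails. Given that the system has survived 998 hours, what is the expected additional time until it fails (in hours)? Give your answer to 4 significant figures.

1087

First-failure rate Σλ = 1/1971 + 1/8000 + 1/6200 + 1/7900 = 0.000920229.
By memorylessness the expected residual is 1/Σλ = 1086.69 hours, regardless of the 998 already elapsed.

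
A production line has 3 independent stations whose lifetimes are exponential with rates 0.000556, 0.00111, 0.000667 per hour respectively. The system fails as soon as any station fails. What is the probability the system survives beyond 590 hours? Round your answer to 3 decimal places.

0.252

The time to first failure is exponential with rate Σλ = 0.000556 + 0.00111 + 0.000667 = 0.002333.
P(min > 590) = e^(−0.002333·590) = e^(−1.3765) ≈ 0.252.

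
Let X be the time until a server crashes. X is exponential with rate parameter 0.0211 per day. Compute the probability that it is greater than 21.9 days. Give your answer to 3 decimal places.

0.630

P(X > 21.9) = e^(−λ·21.9) = e^(−0.46209) ≈ 0.630.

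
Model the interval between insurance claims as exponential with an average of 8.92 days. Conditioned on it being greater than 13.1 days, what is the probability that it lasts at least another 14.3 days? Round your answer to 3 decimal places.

0.201

The rate is λ = 1/8.92 = 0.112108 per day.
By the memoryless property, P(X > 13.1+14.3 | X > 13.1) = P(X > 14.3).
P(X > 14.3) = e^(−1.6031) ≈ 0.201.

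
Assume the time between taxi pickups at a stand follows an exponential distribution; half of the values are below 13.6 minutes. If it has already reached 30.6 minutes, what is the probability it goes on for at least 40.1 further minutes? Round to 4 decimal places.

For an exponential, median = ln(2)/λ, so λ = ln 2 / 13.6 = 0.0509667 per minute.
The exponential is memoryless, so the remaining time is again Exp(λ): the condition X > 30.6 is irrelevant.
P(X > 40.1) = e^(−2.0438) ≈ 0.1295.

0.1295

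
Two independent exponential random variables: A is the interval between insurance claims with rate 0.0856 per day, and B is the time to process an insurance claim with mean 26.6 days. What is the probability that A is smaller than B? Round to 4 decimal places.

0.6948

λ_1 = 0.0856, λ_2 = 1/26.6 = 0.037594.
For independent exponentials, P(A < B) = λ_1/(λ_1+λ_2) = 0.0856/0.123194 ≈ 0.6948.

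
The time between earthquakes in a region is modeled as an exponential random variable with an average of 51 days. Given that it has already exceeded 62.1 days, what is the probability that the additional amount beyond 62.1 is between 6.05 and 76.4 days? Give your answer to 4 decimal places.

0.6646

The rate is λ = 1/51 = 0.0196078 per day.
Memoryless: the residual past 62.1 is again Exp(λ).
P(6.05 < residual < 76.4) = e^(−λ·6.05) − e^(−λ·76.4) = 0.88814 − 0.22357 ≈ 0.6646.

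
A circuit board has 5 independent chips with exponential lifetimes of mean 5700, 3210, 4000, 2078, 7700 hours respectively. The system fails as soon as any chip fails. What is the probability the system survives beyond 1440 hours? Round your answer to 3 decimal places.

0.144

The first failure time is exponential with rate Σλ_i = 1/5700 + 1/3210 + 1/4000 + 1/2078 + 1/7700 = 0.00134807 per hour.
P(min > 1440) = e^(−0.00134807·1440) = e^(−1.9412) ≈ 0.144.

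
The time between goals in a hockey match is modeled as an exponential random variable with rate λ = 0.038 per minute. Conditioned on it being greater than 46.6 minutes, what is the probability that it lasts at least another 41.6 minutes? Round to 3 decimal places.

0.206

P(X > s+t | X > s) = e^(−λ(s+t))/e^(−λs) = e^(−λt), independent of s = 46.6.
P(X > 41.6) = e^(−1.5808) ≈ 0.206.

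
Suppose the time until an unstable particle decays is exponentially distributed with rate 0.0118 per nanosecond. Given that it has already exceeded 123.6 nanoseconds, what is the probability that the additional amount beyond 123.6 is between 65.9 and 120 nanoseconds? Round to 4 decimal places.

0.2168

Memoryless: the residual past 123.6 is again Exp(λ).
P(65.9 < residual < 120) = e^(−λ·65.9) − e^(−λ·120) = 0.45950 − 0.24268 ≈ 0.2168.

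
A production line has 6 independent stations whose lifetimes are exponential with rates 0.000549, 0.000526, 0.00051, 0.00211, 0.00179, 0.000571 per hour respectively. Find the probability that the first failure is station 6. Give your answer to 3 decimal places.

0.094

The time to first failure is exponential with rate Σλ = 0.000549 + 0.000526 + 0.00051 + 0.00211 + 0.00179 + 0.000571 = 0.006056.
P(station 6 first) = λ_6/Σλ = 0.000571/0.006056 ≈ 0.094.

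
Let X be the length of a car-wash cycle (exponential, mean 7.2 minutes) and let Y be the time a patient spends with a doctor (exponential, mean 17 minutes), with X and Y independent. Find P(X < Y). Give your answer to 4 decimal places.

0.7025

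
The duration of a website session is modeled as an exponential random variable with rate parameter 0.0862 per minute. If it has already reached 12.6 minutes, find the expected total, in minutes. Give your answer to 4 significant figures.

24.20

By memorylessness, E[X | X > 12.6] = 12.6 + 1/λ = 12.6 + 11.6009 = 24.2009 minutes.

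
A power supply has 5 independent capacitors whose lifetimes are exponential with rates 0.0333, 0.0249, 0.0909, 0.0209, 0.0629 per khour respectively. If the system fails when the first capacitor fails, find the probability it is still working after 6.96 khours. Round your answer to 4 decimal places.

0.1977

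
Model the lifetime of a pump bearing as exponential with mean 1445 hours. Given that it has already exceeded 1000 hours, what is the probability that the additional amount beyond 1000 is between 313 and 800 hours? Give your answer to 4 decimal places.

The rate is λ = 1/1445 = 0.000692042 per hour.
Memoryless: the residual past 1000 is again Exp(λ).
P(313 < residual < 800) = e^(−λ·313) − e^(−λ·800) = 0.80524 − 0.57486 ≈ 0.2304.

0.2304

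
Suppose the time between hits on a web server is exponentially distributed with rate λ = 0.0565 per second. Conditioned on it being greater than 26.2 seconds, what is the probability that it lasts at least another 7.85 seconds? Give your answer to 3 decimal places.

By the memoryless property, P(X > 26.2+7.85 | X > 26.2) = P(X > 7.85).
P(X > 7.85) = e^(−0.44353) ≈ 0.642.

0.642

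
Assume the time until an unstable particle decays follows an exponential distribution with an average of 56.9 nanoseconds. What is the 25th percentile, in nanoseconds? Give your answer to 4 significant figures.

16.37

The rate is λ = 1/56.9 = 0.0175747 per nanosecond.
Set 1 − e^(−λt) = 0.25, so t = −ln(0.75)/λ = 0.28768/0.0175747 ≈ 16.3691 nanoseconds.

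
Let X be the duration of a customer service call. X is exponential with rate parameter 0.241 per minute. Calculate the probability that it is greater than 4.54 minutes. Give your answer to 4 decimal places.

P(X > 4.54) = e^(−λ·4.54) = e^(−1.0941) ≈ 0.3348.

0.3348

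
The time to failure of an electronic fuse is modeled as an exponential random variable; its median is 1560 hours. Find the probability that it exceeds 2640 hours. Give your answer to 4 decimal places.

0.3094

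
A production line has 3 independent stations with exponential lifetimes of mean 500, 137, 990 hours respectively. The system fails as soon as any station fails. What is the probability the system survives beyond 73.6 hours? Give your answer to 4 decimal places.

The first failure time is exponential with rate Σλ_i = 1/500 + 1/137 + 1/990 = 0.0103094 per hour.
P(min > 73.6) = e^(−0.0103094·73.6) = e^(−0.75877) ≈ 0.4682.

0.4682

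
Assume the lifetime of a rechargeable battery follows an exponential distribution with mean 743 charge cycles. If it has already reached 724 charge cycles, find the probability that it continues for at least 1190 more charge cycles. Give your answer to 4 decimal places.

The rate is λ = 1/743 = 0.0013459 per charge cycle.
The exponential is memoryless, so the remaining time is again Exp(λ): the condition X > 724 is irrelevant.
P(X > 1190) = e^(−1.6016) ≈ 0.2016.

0.2016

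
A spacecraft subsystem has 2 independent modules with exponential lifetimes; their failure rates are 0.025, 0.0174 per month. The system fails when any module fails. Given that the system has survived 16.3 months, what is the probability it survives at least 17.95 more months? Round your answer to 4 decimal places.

0.4672

Time to first failure ~ Exp(Σλ) with Σλ = 0.0424.
By memorylessness, P(T > 16.3+17.95 | T > 16.3) = P(T > 17.95) = e^(−0.0424·17.95) ≈ 0.4672.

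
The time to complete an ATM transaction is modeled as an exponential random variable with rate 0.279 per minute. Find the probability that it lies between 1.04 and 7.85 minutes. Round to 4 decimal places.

P(1.04 < X < 7.85) = e^(−λ·1.04) − e^(−λ·7.85) = 0.74814 − 0.11190 ≈ 0.6362.

0.6362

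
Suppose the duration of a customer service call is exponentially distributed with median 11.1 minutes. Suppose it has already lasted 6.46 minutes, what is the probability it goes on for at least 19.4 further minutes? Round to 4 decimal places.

0.2978

For an exponential, median = ln(2)/λ, so λ = ln 2 / 11.1 = 0.0624457 per minute.
The exponential is memoryless, so the remaining time is again Exp(λ): the condition X > 6.46 is irrelevant.
P(X > 19.4) = e^(−1.2114) ≈ 0.2978.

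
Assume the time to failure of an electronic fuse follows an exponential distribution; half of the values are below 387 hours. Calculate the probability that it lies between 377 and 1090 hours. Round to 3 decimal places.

For an exponential, median = ln(2)/λ, so λ = ln 2 / 387 = 0.00179108 per hour.
P(377 < X < 1090) = e^(−λ·377) − e^(−λ·1090) = 0.50904 − 0.14195 ≈ 0.367.

0.367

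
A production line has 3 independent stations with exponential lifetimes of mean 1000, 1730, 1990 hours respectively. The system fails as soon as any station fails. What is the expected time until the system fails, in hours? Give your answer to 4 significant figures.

480.6

The first failure time is exponential with rate Σλ_i = 1/1000 + 1/1730 + 1/1990 = 0.00208055 per hour.
E[min] = 1/Σλ = 1/0.00208055 = 480.643 hours.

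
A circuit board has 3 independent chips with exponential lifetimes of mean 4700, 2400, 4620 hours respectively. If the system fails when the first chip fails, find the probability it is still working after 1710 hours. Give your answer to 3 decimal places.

0.235

The first failure time is exponential with rate Σλ_i = 1/4700 + 1/2400 + 1/4620 = 0.000845883 per hour.
P(min > 1710) = e^(−0.000845883·1710) = e^(−1.4465) ≈ 0.235.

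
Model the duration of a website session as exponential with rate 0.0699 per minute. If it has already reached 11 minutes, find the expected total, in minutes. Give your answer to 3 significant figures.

By memorylessness, E[X | X > 11] = 11 + 1/λ = 11 + 14.3062 = 25.3062 minutes.

25.3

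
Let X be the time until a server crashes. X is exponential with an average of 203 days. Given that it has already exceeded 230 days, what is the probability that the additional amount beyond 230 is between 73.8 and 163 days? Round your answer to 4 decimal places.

0.2472

The rate is λ = 1/203 = 0.00492611 per day.
Memoryless: the residual past 230 is again Exp(λ).
P(73.8 < residual < 163) = e^(−λ·73.8) − e^(−λ·163) = 0.69521 − 0.44800 ≈ 0.2472.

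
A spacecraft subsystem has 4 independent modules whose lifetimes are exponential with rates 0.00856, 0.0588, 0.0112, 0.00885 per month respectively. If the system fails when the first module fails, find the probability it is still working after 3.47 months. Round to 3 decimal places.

0.738

The time to first failure is exponential with rate Σλ = 0.00856 + 0.0588 + 0.0112 + 0.00885 = 0.08741.
P(min > 3.47) = e^(−0.08741·3.47) = e^(−0.30331) ≈ 0.738.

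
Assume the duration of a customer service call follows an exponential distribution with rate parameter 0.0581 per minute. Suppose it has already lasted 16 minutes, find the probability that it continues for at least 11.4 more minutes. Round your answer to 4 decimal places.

0.5156

By the memoryless property, P(X > 16+11.4 | X > 16) = P(X > 11.4).
P(X > 11.4) = e^(−0.66234) ≈ 0.5156.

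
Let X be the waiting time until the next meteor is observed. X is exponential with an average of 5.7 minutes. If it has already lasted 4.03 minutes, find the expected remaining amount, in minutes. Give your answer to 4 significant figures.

The rate is λ = 1/5.7 = 0.175439 per minute.
By memorylessness, the remaining amount past any threshold is again Exp(λ) with mean 1/λ = 5.7 minutes.

5.700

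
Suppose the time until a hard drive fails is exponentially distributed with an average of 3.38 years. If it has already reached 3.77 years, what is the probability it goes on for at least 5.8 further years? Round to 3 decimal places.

The rate is λ = 1/3.38 = 0.295858 per year.
P(X > s+t | X > s) = e^(−λ(s+t))/e^(−λs) = e^(−λt), independent of s = 3.77.
P(X > 5.8) = e^(−1.716) ≈ 0.180.

0.180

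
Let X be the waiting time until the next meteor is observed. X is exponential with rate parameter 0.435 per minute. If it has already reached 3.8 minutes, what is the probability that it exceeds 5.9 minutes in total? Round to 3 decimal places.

0.401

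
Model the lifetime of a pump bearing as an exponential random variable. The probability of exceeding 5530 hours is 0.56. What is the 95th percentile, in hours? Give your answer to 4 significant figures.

28570

e^(−λ·5530) = 0.56 ⇒ λ = −ln(0.56)/5530 = 0.00010485.
95th percentile: 1 − e^(−λt) = 0.95, t = −ln(0.05)/λ = 28571.7 hours.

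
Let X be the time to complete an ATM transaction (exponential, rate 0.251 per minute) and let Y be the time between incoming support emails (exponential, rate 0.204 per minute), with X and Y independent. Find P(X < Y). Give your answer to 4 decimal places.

0.5516

λ_1 = 0.251, λ_2 = 0.204.
For independent exponentials, P(X < Y) = λ_1/(λ_1+λ_2) = 0.251/0.455 ≈ 0.5516.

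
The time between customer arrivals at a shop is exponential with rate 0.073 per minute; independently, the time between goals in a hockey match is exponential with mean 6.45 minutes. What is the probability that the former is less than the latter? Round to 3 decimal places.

λ_1 = 0.073, λ_2 = 1/6.45 = 0.155039.
For independent exponentials, P(the former < the latter) = λ_1/(λ_1+λ_2) = 0.073/0.228039 ≈ 0.320.

0.320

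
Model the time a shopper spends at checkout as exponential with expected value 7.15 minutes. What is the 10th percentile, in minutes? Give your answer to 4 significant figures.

0.7533

The rate is λ = 1/7.15 = 0.13986 per minute.
Set 1 − e^(−λt) = 0.1, so t = −ln(0.9)/λ = 0.10536/0.13986 ≈ 0.753328 minutes.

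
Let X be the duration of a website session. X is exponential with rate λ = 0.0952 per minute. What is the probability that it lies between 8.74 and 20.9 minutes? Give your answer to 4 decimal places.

P(8.74 < X < 20.9) = e^(−λ·8.74) − e^(−λ·20.9) = 0.43516 − 0.13674 ≈ 0.2984.

0.2984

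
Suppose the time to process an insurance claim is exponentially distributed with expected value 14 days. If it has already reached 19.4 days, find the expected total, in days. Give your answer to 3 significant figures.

33.4

The rate is λ = 1/14 = 0.0714286 per day.
By memorylessness, E[X | X > 19.4] = 19.4 + 1/λ = 19.4 + 14 = 33.4 days.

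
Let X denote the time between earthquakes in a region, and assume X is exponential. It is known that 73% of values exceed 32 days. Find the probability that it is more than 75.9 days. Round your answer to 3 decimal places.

e^(−λ·32) = 0.73 ⇒ λ = −ln(0.73)/32 = 0.00983471.
P(X > 75.9) = e^(−0.00983471·75.9) = e^(−0.74645) ≈ 0.474.

0.474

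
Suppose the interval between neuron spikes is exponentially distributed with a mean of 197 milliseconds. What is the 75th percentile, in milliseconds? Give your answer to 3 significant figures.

273

The rate is λ = 1/197 = 0.00507614 per millisecond.
Set 1 − e^(−λt) = 0.75, so t = −ln(0.25)/λ = 1.3863/0.00507614 ≈ 273.1 milliseconds.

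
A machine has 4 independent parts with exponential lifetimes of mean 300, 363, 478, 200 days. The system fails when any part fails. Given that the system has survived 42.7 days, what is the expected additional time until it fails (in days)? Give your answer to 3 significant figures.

First-failure rate Σλ = 1/300 + 1/363 + 1/478 + 1/200 = 0.0131802.
By memorylessness the expected residual is 1/Σλ = 75.8714 days, regardless of the 42.7 already elapsed.

75.9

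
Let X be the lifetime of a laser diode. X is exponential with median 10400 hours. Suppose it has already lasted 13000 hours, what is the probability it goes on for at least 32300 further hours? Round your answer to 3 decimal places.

0.116

For an exponential, median = ln(2)/λ, so λ = ln 2 / 10400 = 0.0000666488 per hour.
By the memoryless property, P(X > 13000+32300 | X > 13000) = P(X > 32300).
P(X > 32300) = e^(−2.1528) ≈ 0.116.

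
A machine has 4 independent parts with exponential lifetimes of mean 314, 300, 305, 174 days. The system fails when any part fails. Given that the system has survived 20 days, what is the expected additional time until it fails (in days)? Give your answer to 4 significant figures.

First-failure rate Σλ = 1/314 + 1/300 + 1/305 + 1/174 = 0.0155439.
By memorylessness the expected residual is 1/Σλ = 64.3341 days, regardless of the 20 already elapsed.

64.33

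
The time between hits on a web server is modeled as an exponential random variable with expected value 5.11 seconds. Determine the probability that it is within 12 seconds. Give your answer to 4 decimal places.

The rate is λ = 1/5.11 = 0.195695 per second.
P(X ≤ 12) = 1 − e^(−λ·12) = 1 − e^(−2.3483) ≈ 0.9045.

0.9045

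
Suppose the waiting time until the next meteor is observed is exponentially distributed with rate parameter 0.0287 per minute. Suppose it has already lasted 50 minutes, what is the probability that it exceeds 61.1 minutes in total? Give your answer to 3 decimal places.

P(X > s+t | X > s) = e^(−λ(s+t))/e^(−λs) = e^(−λt), independent of s = 50.
P(X > 11.1) = e^(−0.31857) ≈ 0.727.

0.727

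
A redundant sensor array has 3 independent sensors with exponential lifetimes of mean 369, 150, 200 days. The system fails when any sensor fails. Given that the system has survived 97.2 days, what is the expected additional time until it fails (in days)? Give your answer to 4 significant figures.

First-failure rate Σλ = 1/369 + 1/150 + 1/200 = 0.0143767.
By memorylessness the expected residual is 1/Σλ = 69.557 days, regardless of the 97.2 already elapsed.

69.56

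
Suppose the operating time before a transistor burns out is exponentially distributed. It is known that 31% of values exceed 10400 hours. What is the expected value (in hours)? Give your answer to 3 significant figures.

8880

e^(−λ·10400) = 0.31 ⇒ λ = −ln(0.31)/10400 = 0.000112614.
Mean = 1/λ = 8879.91 hours.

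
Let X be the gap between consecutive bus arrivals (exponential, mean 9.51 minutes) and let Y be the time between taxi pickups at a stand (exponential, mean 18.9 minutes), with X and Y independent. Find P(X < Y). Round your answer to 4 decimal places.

λ_1 = 1/9.51 = 0.105152, λ_2 = 1/18.9 = 0.0529101.
For independent exponentials, P(X < Y) = λ_1/(λ_1+λ_2) = 0.105152/0.158063 ≈ 0.6653.

0.6653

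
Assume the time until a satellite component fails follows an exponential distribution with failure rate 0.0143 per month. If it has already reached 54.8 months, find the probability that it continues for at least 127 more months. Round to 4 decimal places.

0.1627

By the memoryless property, P(X > 54.8+127 | X > 54.8) = P(X > 127).
P(X > 127) = e^(−1.8161) ≈ 0.1627.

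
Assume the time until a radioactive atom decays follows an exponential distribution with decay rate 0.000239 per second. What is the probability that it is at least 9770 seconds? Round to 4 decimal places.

P(X > 9770) = e^(−λ·9770) = e^(−2.335) ≈ 0.0968.

0.0968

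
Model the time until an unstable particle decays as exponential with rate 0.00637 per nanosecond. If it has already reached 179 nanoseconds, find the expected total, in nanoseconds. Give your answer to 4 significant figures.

336.0

By memorylessness, E[X | X > 179] = 179 + 1/λ = 179 + 156.986 = 335.986 nanoseconds.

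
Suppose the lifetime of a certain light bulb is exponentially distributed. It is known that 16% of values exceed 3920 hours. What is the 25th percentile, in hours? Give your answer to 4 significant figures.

e^(−λ·3920) = 0.16 ⇒ λ = −ln(0.16)/3920 = 0.000467495.
25th percentile: 1 − e^(−λt) = 0.25, t = −ln(0.75)/λ = 615.369 hours.

615.4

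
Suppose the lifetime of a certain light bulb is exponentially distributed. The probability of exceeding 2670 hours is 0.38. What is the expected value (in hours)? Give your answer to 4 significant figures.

2759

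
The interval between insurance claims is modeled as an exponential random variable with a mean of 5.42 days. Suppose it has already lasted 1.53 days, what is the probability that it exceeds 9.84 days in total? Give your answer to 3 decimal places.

The rate is λ = 1/5.42 = 0.184502 per day.
By the memoryless property, P(X > 1.53+8.31 | X > 1.53) = P(X > 8.31).
P(X > 8.31) = e^(−1.5332) ≈ 0.216.

0.216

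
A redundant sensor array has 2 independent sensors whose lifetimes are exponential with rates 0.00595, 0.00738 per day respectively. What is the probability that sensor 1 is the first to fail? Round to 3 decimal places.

The time to first failure is exponential with rate Σλ = 0.00595 + 0.00738 = 0.01333.
P(sensor 1 first) = λ_1/Σλ = 0.00595/0.01333 ≈ 0.446.

0.446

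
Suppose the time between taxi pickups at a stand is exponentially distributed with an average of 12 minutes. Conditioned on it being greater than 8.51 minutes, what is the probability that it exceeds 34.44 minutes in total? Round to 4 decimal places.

0.1152

The rate is λ = 1/12 = 0.0833333 per minute.
By the memoryless property, P(X > 8.51+25.93 | X > 8.51) = P(X > 25.93).
P(X > 25.93) = e^(−2.1608) ≈ 0.1152.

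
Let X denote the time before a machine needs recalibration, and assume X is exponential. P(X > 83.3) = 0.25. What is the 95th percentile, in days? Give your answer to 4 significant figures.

e^(−λ·83.3) = 0.25 ⇒ λ = −ln(0.25)/83.3 = 0.0166422.
95th percentile: 1 − e^(−λt) = 0.95, t = −ln(0.05)/λ = 180.008 days.

180.0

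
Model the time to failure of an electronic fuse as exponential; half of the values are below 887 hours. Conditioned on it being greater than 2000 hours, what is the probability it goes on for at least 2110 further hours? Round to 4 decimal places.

0.1923

For an exponential, median = ln(2)/λ, so λ = ln 2 / 887 = 0.000781451 per hour.
The exponential is memoryless, so the remaining time is again Exp(λ): the condition X > 2000 is irrelevant.
P(X > 2110) = e^(−1.6489) ≈ 0.1923.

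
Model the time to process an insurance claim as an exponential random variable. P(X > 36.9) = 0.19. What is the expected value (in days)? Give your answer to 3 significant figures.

22.2

e^(−λ·36.9) = 0.19 ⇒ λ = −ln(0.19)/36.9 = 0.0450063.
Mean = 1/λ = 22.2191 days.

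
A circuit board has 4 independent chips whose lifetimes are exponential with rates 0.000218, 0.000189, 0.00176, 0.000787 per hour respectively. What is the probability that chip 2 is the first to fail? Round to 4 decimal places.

The time to first failure is exponential with rate Σλ = 0.000218 + 0.000189 + 0.00176 + 0.000787 = 0.002954.
P(chip 2 first) = λ_2/Σλ = 0.000189/0.002954 ≈ 0.0640.

0.0640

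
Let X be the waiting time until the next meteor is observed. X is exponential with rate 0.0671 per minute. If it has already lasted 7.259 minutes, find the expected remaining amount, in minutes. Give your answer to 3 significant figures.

14.9

By memorylessness, the remaining amount past any threshold is again Exp(λ) with mean 1/λ = 14.9031 minutes.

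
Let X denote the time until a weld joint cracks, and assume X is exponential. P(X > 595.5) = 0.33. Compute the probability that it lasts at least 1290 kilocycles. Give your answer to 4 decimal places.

0.0906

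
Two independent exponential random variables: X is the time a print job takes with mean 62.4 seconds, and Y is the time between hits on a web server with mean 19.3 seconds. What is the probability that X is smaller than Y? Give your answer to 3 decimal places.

λ_1 = 1/62.4 = 0.0160256, λ_2 = 1/19.3 = 0.0518135.
For independent exponentials, P(X < Y) = λ_1/(λ_1+λ_2) = 0.0160256/0.0678391 ≈ 0.236.

0.236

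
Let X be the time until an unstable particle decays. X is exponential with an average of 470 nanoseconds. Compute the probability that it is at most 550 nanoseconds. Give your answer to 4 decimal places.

The rate is λ = 1/470 = 0.00212766 per nanosecond.
P(X ≤ 550) = 1 − e^(−λ·550) = 1 − e^(−1.1702) ≈ 0.6897.

0.6897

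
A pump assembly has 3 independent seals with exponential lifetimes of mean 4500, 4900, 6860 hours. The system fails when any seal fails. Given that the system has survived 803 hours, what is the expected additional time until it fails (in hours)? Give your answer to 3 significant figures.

1750

First-failure rate Σλ = 1/4500 + 1/4900 + 1/6860 = 0.000572076.
By memorylessness the expected residual is 1/Σλ = 1748.02 hours, regardless of the 803 already elapsed.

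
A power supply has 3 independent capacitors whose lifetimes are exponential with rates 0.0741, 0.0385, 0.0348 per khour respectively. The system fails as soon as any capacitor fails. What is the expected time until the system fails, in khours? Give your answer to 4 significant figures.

6.784

The time to first failure is exponential with rate Σλ = 0.0741 + 0.0385 + 0.0348 = 0.1474.
E[min] = 1/Σλ = 1/0.1474 = 6.78426 khours.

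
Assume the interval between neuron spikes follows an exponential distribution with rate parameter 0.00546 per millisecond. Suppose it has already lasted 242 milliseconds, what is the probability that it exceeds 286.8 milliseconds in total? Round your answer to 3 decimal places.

0.783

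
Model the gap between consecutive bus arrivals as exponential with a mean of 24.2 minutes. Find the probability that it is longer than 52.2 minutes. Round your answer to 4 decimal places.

0.1157

The rate is λ = 1/24.2 = 0.0413223 per minute.
P(X > 52.2) = e^(−λ·52.2) = e^(−2.157) ≈ 0.1157.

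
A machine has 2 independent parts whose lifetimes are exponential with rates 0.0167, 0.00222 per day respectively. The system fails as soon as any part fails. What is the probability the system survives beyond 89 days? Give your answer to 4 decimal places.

0.1857

The time to first failure is exponential with rate Σλ = 0.0167 + 0.00222 = 0.01892.
P(min > 89) = e^(−0.01892·89) = e^(−1.6839) ≈ 0.1857.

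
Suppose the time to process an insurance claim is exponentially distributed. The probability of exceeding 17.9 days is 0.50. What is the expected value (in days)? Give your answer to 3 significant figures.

e^(−λ·17.9) = 0.50 ⇒ λ = −ln(0.50)/17.9 = 0.0387233.
Mean = 1/λ = 25.8242 days.

25.8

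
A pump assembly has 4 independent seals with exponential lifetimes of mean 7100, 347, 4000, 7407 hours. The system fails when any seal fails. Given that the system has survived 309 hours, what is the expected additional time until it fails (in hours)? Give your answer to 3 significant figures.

First-failure rate Σλ = 1/7100 + 1/347 + 1/4000 + 1/7407 = 0.0034077.
By memorylessness the expected residual is 1/Σλ = 293.453 hours, regardless of the 309 already elapsed.

293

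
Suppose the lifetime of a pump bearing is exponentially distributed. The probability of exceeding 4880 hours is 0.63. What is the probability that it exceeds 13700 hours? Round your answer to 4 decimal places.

e^(−λ·4880) = 0.63 ⇒ λ = −ln(0.63)/4880 = 0.0000946794.
P(X > 13700) = e^(−0.0000946794·13700) = e^(−1.2971) ≈ 0.2733.

0.2733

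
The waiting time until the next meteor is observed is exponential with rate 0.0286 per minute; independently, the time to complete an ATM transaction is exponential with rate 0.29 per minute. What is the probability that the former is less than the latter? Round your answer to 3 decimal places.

λ_1 = 0.0286, λ_2 = 0.29.
For independent exponentials, P(the former < the latter) = λ_1/(λ_1+λ_2) = 0.0286/0.3186 ≈ 0.090.

0.090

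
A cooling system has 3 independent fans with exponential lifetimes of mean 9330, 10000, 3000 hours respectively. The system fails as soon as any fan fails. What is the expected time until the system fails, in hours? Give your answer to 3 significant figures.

The first failure time is exponential with rate Σλ_i = 1/9330 + 1/10000 + 1/3000 = 0.000540514 per hour.
E[min] = 1/Σλ = 1/0.000540514 = 1850.09 hours.

1850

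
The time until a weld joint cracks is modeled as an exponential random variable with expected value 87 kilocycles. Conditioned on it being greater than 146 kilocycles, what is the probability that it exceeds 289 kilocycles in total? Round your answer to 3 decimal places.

The rate is λ = 1/87 = 0.0114943 per kilocycle.
By the memoryless property, P(X > 146+143 | X > 146) = P(X > 143).
P(X > 143) = e^(−1.6437) ≈ 0.193.

0.193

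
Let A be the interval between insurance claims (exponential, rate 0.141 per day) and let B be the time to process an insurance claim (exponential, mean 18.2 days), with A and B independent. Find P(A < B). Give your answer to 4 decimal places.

0.7196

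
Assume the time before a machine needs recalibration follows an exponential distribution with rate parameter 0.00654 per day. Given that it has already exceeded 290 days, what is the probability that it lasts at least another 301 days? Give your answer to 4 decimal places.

0.1397

By the memoryless property, P(X > 290+301 | X > 290) = P(X > 301).
P(X > 301) = e^(−1.9685) ≈ 0.1397.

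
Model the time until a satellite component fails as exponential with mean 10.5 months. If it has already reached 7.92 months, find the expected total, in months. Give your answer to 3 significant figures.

The rate is λ = 1/10.5 = 0.0952381 per month.
By memorylessness, E[X | X > 7.92] = 7.92 + 1/λ = 7.92 + 10.5 = 18.42 months.

18.4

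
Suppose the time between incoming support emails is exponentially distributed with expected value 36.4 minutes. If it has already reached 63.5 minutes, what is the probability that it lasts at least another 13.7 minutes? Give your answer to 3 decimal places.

The rate is λ = 1/36.4 = 0.0274725 per minute.
P(X > s+t | X > s) = e^(−λ(s+t))/e^(−λs) = e^(−λt), independent of s = 63.5.
P(X > 13.7) = e^(−0.37637) ≈ 0.686.

0.686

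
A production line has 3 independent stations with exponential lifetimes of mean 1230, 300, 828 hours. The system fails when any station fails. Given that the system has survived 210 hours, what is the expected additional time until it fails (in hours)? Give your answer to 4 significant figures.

First-failure rate Σλ = 1/1230 + 1/300 + 1/828 = 0.00535407.
By memorylessness the expected residual is 1/Σλ = 186.774 hours, regardless of the 210 already elapsed.

186.8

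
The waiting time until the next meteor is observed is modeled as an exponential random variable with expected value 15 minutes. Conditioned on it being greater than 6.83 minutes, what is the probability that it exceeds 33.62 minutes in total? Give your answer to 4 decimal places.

The rate is λ = 1/15 = 0.0666667 per minute.
P(X > s+t | X > s) = e^(−λ(s+t))/e^(−λs) = e^(−λt), independent of s = 6.83.
P(X > 26.79) = e^(−1.786) ≈ 0.1676.

0.1676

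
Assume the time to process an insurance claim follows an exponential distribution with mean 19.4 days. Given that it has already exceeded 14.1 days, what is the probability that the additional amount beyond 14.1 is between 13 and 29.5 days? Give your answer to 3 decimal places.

The rate is λ = 1/19.4 = 0.0515464 per day.
Memoryless: the residual past 14.1 is again Exp(λ).
P(13 < residual < 29.5) = e^(−λ·13) − e^(−λ·29.5) = 0.51166 − 0.21858 ≈ 0.293.

0.293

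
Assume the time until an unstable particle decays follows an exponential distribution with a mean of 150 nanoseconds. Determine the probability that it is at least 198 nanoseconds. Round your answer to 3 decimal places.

0.267

The rate is λ = 1/150 = 0.00666667 per nanosecond.
P(X > 198) = e^(−λ·198) = e^(−1.32) ≈ 0.267.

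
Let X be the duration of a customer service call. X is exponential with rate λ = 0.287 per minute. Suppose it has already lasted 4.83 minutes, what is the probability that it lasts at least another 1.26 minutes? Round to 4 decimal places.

The exponential is memoryless, so the remaining time is again Exp(λ): the condition X > 4.83 is irrelevant.
P(X > 1.26) = e^(−0.36162) ≈ 0.6965.

0.6965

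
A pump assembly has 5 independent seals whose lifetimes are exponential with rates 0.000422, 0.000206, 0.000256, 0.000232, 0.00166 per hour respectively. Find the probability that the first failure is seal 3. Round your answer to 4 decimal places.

0.0922

The time to first failure is exponential with rate Σλ = 0.000422 + 0.000206 + 0.000256 + 0.000232 + 0.00166 = 0.002776.
P(seal 3 first) = λ_3/Σλ = 0.000256/0.002776 ≈ 0.0922.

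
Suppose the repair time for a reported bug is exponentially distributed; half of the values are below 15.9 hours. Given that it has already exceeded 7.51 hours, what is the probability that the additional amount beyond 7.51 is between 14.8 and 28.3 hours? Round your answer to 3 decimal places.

0.233

For an exponential, median = ln(2)/λ, so λ = ln 2 / 15.9 = 0.0435942 per hour.
Memoryless: the residual past 7.51 is again Exp(λ).
P(14.8 < residual < 28.3) = e^(−λ·14.8) − e^(−λ·28.3) = 0.52456 − 0.29121 ≈ 0.233.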